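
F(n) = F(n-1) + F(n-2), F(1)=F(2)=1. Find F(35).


Fibonacci sequence: 1, 1, 2, 3, 5, 8, 13, 21, 34, 55, 89, ...
F(35) = 9227465

F(35) = 9227465


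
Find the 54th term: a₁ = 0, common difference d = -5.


aₙ = a₁ + (n-1)d
= 0 + (54-1)×-5
= 0 - 265
= -265

a_54 = -265


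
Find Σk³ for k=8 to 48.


Σₖ₌8^48 k³ = [48·49/2]² − [7·8/2]²
= 1382976 − 784 = 1382192

Σk³ = 1382192


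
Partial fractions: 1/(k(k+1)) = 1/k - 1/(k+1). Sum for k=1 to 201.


1/(k(k+1)) = 1/k - 1/(k+1) (partial fractions)
Telescoping: Σ = 1 - 1/202 = 201/202

Sum = 201/202


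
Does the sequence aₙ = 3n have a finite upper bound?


aₙ = 3n → as n→∞, aₙ→∞
No finite upper bound exists
The sequence is UNBOUNDED

Unbounded (aₙ → ∞ as n → ∞)


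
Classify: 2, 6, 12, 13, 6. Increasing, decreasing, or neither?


Differences: 4, 6, 1, -7
Difference at position 1 is +4 (> 0) but position 4 is -7 (< 0) — sequence both rises and falls
→ NOT monotonic

Not monotonic


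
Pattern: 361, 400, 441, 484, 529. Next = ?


Pattern: perfect squares: n²
Terms: 361, 400, 441, 484, 529
Next term = 576

Next term = 576


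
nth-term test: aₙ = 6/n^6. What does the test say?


lim(n→∞) 6/n^6 = 0
lim aₙ = 0 → nth-term test is INCONCLUSIVE
(Need other tests; this is actually a convergent p-series with p=6 > 1)

Inconclusive (lim aₙ = 0; need another test)


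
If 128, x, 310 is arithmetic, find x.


AM = (128 + 310)/2 = 438/2 = 219

AM = 219


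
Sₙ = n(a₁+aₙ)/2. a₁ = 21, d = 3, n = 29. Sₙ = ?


aₙ = 21 + (29-1)×3 = 105
Sₙ = n(a₁+aₙ)/2 = 29×(21+105)/2
= 29×126/2 = 1827

S_29 = 1827


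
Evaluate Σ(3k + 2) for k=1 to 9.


Σ(3k+2) = 3·Σk + 2·n
= 3·45 + 2·9
= 135 + 18 = 153

Σ = 153


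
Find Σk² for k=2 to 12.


Σₖ₌2^12 k² = Σₖ₌₁^12 k² − Σₖ₌₁^1 k²
= 12·13·25/6 − 1·2·3/6
= 650 − 1 = 649

Σk² = 649


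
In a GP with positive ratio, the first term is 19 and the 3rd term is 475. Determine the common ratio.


r^(n-1) = aₙ/a₁
r^2 = 475/19 = 25
r = 25^(1/2)
= ±5; taking r > 0 gives r = 5

r = 5


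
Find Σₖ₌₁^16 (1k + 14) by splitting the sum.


Σ(1k+14) = 1·Σk + 14·n
= 1·136 + 14·16
= 136 + 224 = 360

Σ = 360


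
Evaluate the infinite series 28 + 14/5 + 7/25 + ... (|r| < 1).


S∞ = a₁/(1-r) = 28/(1 - 1/10)
= 28/(9/10)
= 280/9

S∞ = 280/9


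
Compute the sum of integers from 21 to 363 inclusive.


Σₖ₌21^363 k = Σₖ₌₁^363 k − Σₖ₌₁^20 k
= 363·364/2 − 20·21/2
= 66066 − 210 = 65856

Σk = 65856


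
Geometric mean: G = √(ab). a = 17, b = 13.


GM = √(17×13) = √221 = 14.8661

GM = 14.8661


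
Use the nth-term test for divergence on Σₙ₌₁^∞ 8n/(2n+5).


lim(n→∞) 8n/(2n+5) = 8/2 = 4  (divide numerator and denominator by n)
lim aₙ = 4 ≠ 0 → series DIVERGES

Diverges (lim aₙ = 4 ≠ 0)


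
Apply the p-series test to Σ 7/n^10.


p-series test: Σ c/n^p converges if p > 1, diverges if p ≤ 1 (constant c > 0 doesn't affect convergence).
p = 10
10 > 1 → CONVERGES

Converges (p = 10 > 1)


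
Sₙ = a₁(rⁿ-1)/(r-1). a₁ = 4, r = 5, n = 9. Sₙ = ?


Sₙ = 4×(5^9 - 1)/(5 - 1)
= 4×(1953125 - 1)/4
= 4×1953124/4
= 1953124

S_9 = 1953124


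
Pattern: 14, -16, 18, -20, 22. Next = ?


Pattern: alternating sign, magnitude arithmetic (d=2)
Terms: 14, -16, 18, -20, 22
Next term = -24

Next term = -24


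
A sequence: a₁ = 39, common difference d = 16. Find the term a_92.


aₙ = a₁ + (n-1)d
= 39 + (92-1)×16
= 39 + 1456
= 1495

a_92 = 1495


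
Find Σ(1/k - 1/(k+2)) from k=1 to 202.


Telescoping with gap 2: two head and two tail terms survive.
= (1 + 1/2) - (1/203 + 1/204)
= 3/2 - 1/203 - 1/204 = 61711/41412

Sum = 61711/41412


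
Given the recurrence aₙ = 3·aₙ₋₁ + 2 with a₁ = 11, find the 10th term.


Computing step by step:
a_1 = 11
a_2 = 35
a_3 = 107
a_4 = 323
a_5 = 971
a_6 = 2915
a_7 = 8747
a_8 = 26243
a_9 = 78731
a_10 = 236195


a_10 = 236195


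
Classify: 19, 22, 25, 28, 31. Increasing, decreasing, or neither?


Differences: 3, 3, 3, 3
All differences > 0 → strictly INCREASING

Monotonically increasing


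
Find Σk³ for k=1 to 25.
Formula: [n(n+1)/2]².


n(n+1)/2 = 25×26/2 = 325
Σk³ = 325² = 105625

Σk³ = 105625


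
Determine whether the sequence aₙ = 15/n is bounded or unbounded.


a₁ = 15, a₂ = 15/2, a₃ = 15/3, ...
0 < aₙ ≤ 15 for all n ≥ 1
Lower bound: 0, Upper bound: 15
The sequence IS bounded

Bounded (0 < aₙ ≤ 15)


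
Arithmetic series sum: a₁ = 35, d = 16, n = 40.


aₙ = 35 + (40-1)×16 = 659
Sₙ = n(a₁+aₙ)/2 = 40×(35+659)/2
= 40×694/2 = 13880

S_40 = 13880


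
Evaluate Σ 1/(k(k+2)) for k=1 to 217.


1/(k(k+2)) = (1/2)·(1/k - 1/(k+2)) (partial fractions)
Telescoping: Σ = (1/2)·(1 + 1/2 - 1/218 - 1/219) = 17794/23871

Sum = 17794/23871


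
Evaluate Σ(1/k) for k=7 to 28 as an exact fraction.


Σₖ₌7^28 1/k = 1/7 + 1/8 + 1/9 + ... + 1/28
= 118636677563/80313433200
≈ 1.4772

Sum = 118636677563/80313433200 ≈ 1.4772


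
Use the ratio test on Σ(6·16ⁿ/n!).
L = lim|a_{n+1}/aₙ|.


aₙ = 6·16^n/n!
a_{n+1}/aₙ = 16^(n+1)/(n+1)! × n!/16^n  (constant 6 cancels)
= 16/(n+1)
L = lim(n→∞) 16/(n+1) = 0
L < 1 → series CONVERGES

Converges (ratio test: L = 0 < 1)


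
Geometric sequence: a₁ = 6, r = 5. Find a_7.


aₙ = a₁·r^(n-1)
= 6×5^6
= 6×15625
= 93750

a_7 = 93750


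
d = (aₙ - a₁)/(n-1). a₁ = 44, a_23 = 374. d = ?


d = (aₙ - a₁)/(n-1)
= (374 - 44)/(23-1)
= 330/22 = 15

d = 15


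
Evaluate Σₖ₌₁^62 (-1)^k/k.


S = -1 + 1/2 - 1/3 + 1/4 - 1/5 + 1/6 - 1/7 + 1/8 ± ...
= -0.6851
(Full series converges to -ln(2) ≈ -0.6931)

S_62 = -0.6851


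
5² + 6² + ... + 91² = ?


Σₖ₌5^91 k² = Σₖ₌₁^91 k² − Σₖ₌₁^4 k²
= 91·92·183/6 − 4·5·9/6
= 255346 − 30 = 255316

Σk² = 255316


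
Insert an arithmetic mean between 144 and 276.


AM = (144 + 276)/2 = 420/2 = 210

AM = 210


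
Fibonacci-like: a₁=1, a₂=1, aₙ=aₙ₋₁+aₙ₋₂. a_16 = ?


Computing iteratively: 1, 1, 2, 3, 5, 8, 13, 21, 34, 55, 89, 144, ...
a_16 = 987

a_16 = 987


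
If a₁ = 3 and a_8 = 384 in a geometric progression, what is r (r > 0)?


r^(n-1) = aₙ/a₁
r^7 = 384/3 = 128
r = 128^(1/7)
= 2

r = 2


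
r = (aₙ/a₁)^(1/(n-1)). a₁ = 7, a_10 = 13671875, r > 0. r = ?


r^(n-1) = aₙ/a₁
r^9 = 13671875/7 = 1953125
r = 1953125^(1/9)
= 5

r = 5


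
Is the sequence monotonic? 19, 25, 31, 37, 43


Differences: 6, 6, 6, 6
All differences > 0 → strictly INCREASING

Monotonically increasing


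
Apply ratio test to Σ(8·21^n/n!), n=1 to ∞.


aₙ = 8·21^n/n!
a_{n+1}/aₙ = 21^(n+1)/(n+1)! × n!/21^n  (constant 8 cancels)
= 21/(n+1)
L = lim(n→∞) 21/(n+1) = 0
L < 1 → series CONVERGES

Converges (ratio test: L = 0 < 1)


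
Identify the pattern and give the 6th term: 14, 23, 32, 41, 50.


Pattern: arithmetic (d=9)
Terms: 14, 23, 32, 41, 50
Next term = 59

Next term = 59


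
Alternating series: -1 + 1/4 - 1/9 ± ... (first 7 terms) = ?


S = -1 + 1/4 - 1/9 + 1/16 - 1/25 + 1/36 - 1/49
= -0.8312
(Full series converges to -π²/12 ≈ -0.8225)

S_7 = -0.8312


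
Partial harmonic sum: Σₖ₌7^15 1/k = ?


Σₖ₌7^15 1/k = 1/7 + 1/8 + 1/9 + 1/10 + 1/11 + 1/12 + 1/13 + 1/14 + 1/15
= 62575/72072
≈ 0.8682

Sum = 62575/72072 ≈ 0.8682


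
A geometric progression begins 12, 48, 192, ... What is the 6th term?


aₙ = a₁·r^(n-1)
= 12×4^5
= 12×1024
= 12288

a_6 = 12288


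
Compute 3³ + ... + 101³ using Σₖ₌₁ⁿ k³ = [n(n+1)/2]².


Σₖ₌3^101 k³ = [101·102/2]² − [2·3/2]²
= 26532801 − 9 = 26532792

Σk³ = 26532792


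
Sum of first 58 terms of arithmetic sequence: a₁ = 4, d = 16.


aₙ = 4 + (58-1)×16 = 916
Sₙ = n(a₁+aₙ)/2 = 58×(4+916)/2
= 58×920/2 = 26680

S_58 = 26680


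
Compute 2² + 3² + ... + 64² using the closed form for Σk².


Σₖ₌2^64 k² = Σₖ₌₁^64 k² − Σₖ₌₁^1 k²
= 64·65·129/6 − 1·2·3/6
= 89440 − 1 = 89439

Σk² = 89439


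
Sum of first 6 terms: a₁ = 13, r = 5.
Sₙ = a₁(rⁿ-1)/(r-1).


Sₙ = 13×(5^6 - 1)/(5 - 1)
= 13×(15625 - 1)/4
= 13×15624/4
= 50778

S_6 = 50778


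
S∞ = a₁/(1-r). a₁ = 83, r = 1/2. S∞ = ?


S∞ = a₁/(1-r) = 83/(1 - 1/2)
= 83/(1/2)
= 166

S∞ = 166


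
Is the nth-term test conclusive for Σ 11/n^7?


lim(n→∞) 11/n^7 = 0
lim aₙ = 0 → nth-term test is INCONCLUSIVE
(Need other tests; this is actually a convergent p-series with p=7 > 1)

Inconclusive (lim aₙ = 0; need another test)


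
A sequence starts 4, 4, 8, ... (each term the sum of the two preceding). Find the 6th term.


Computing iteratively: 4, 4, 8, 12, 20, 32
a_6 = 32

a_6 = 32


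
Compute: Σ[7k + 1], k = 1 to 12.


Σ(7k+1) = 7·Σk + 1·n
= 7·78 + 1·12
= 546 + 12 = 558

Σ = 558


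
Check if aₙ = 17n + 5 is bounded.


aₙ = 17n + 5 → as n→∞, aₙ→∞
No finite upper bound exists
The sequence is UNBOUNDED

Unbounded (aₙ → ∞ as n → ∞)


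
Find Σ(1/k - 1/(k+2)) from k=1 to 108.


Telescoping with gap 2: two head and two tail terms survive.
= (1 + 1/2) - (1/109 + 1/110)
= 3/2 - 1/109 - 1/110 = 8883/5995

Sum = 8883/5995


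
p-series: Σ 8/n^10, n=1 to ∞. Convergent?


p-series test: Σ c/n^p converges if p > 1, diverges if p ≤ 1 (constant c > 0 doesn't affect convergence).
p = 10
10 > 1 → CONVERGES

Converges (p = 10 > 1)


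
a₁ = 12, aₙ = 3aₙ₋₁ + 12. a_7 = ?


Computing step by step:
a_1 = 12
a_2 = 48
a_3 = 156
a_4 = 480
a_5 = 1452
a_6 = 4368
a_7 = 13116


a_7 = 13116


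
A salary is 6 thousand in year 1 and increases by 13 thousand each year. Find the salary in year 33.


aₙ = a₁ + (n-1)d
= 6 + (33-1)×13
= 6 + 416
= 422

a_33 = 422


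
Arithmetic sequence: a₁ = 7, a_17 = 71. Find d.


d = (aₙ - a₁)/(n-1)
= (71 - 7)/(17-1)
= 64/16 = 4

d = 4


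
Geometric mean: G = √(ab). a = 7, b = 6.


GM = √(7×6) = √42 = 6.4807

GM = 6.4807


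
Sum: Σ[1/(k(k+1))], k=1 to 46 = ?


1/(k(k+1)) = 1/k - 1/(k+1) (partial fractions)
Telescoping: Σ = 1 - 1/47 = 46/47

Sum = 46/47


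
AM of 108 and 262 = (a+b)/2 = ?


AM = (108 + 262)/2 = 370/2 = 185

AM = 185


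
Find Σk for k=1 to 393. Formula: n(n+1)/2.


n(n+1)/2 = 393×394/2 = 154842/2 = 77421

Σk = 77421


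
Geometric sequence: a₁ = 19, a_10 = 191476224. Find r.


r^(n-1) = aₙ/a₁
r^9 = 191476224/19 = 10077696
r = 10077696^(1/9)
= 6

r = 6


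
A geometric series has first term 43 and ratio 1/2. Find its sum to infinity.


S∞ = a₁/(1-r) = 43/(1 - 1/2)
= 43/(1/2)
= 86

S∞ = 86


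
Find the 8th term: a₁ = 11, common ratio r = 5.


aₙ = a₁·r^(n-1)
= 11×5^7
= 11×78125
= 859375

a_8 = 859375


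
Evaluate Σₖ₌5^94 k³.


Σₖ₌5^94 k³ = [94·95/2]² − [4·5/2]²
= 19936225 − 100 = 19936125

Σk³ = 19936125


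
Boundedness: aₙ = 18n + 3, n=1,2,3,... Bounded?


aₙ = 18n + 3 → as n→∞, aₙ→∞
No finite upper bound exists
The sequence is UNBOUNDED

Unbounded (aₙ → ∞ as n → ∞)


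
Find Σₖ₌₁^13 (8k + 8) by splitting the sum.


Σ(8k+8) = 8·Σk + 8·n
= 8·91 + 8·13
= 728 + 104 = 832

Σ = 832


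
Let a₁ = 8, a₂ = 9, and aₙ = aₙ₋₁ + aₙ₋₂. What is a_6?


Computing iteratively: 8, 9, 17, 26, 43, 69
a_6 = 69

a_6 = 69


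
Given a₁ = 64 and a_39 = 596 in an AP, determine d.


d = (aₙ - a₁)/(n-1)
= (596 - 64)/(39-1)
= 532/38 = 14

d = 14


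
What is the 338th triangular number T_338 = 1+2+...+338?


n(n+1)/2 = 338×339/2 = 114582/2 = 57291

Σk = 57291


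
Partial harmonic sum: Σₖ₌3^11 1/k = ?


Σₖ₌3^11 1/k = 1/3 + 1/4 + 1/5 + 1/6 + 1/7 + 1/8 + 1/9 + 1/10 + 1/11
= 42131/27720
≈ 1.5199

Sum = 42131/27720 ≈ 1.5199


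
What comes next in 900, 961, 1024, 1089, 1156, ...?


Pattern: perfect squares: n²
Terms: 900, 961, 1024, 1089, 1156
Next term = 1225

Next term = 1225


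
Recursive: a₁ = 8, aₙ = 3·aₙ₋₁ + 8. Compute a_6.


Computing step by step:
a_1 = 8
a_2 = 32
a_3 = 104
a_4 = 320
a_5 = 968
a_6 = 2912


a_6 = 2912


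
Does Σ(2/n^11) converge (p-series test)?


p-series test: Σ c/n^p converges if p > 1, diverges if p ≤ 1 (constant c > 0 doesn't affect convergence).
p = 11
11 > 1 → CONVERGES

Converges (p = 11 > 1)


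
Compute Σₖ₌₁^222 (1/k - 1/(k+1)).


Telescoping: adjacent terms cancel.
= 1/1 - 1/223
= 1 - 1/223 = 222/223

Sum = 222/223


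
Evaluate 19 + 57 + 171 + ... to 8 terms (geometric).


Sₙ = 19×(3^8 - 1)/(3 - 1)
= 19×(6561 - 1)/2
= 19×6560/2
= 62320

S_8 = 62320


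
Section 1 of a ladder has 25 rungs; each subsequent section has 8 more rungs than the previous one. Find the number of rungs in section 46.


aₙ = a₁ + (n-1)d
= 25 + (46-1)×8
= 25 + 360
= 385

a_46 = 385


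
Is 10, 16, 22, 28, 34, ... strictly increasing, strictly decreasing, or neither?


Differences: 6, 6, 6, 6
All differences > 0 → strictly INCREASING

Monotonically increasing


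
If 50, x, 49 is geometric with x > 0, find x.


GM = √(50×49) = √2450 = 49.4975

GM = 49.4975


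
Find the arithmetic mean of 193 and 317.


AM = (193 + 317)/2 = 510/2 = 255

AM = 255


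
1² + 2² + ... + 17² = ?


n = 17
n(n+1)(2n+1)/6 = 17×18×35/6
= 10710/6 = 1785

Σk² = 1785


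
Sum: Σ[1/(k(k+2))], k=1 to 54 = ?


1/(k(k+2)) = (1/2)·(1/k - 1/(k+2)) (partial fractions)
Telescoping: Σ = (1/2)·(1 + 1/2 - 1/55 - 1/56) = 4509/6160

Sum = 4509/6160


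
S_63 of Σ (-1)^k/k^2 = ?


S = -1 + 1/4 - 1/9 + 1/16 - 1/25 + 1/36 - 1/49 + 1/64 ± ...
= -0.8226
(Full series converges to -π²/12 ≈ -0.8225)

S_63 = -0.8226


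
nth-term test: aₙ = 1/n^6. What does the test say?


lim(n→∞) 1/n^6 = 0
lim aₙ = 0 → nth-term test is INCONCLUSIVE
(Need other tests; this is actually a convergent p-series with p=6 > 1)

Inconclusive (lim aₙ = 0; need another test)


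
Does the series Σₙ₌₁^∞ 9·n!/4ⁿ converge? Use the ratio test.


aₙ = 9·n!/4^n
a_{n+1}/aₙ = (n+1)!/4^(n+1) × 4^n/n!  (constant 9 cancels)
= (n+1)/4
L = lim(n→∞) (n+1)/4 = ∞
L > 1 → series DIVERGES

Diverges (ratio test: L = ∞ > 1)


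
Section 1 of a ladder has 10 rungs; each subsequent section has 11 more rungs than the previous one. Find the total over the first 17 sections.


aₙ = 10 + (17-1)×11 = 186
Sₙ = n(a₁+aₙ)/2 = 17×(10+186)/2
= 17×196/2 = 1666

S_17 = 1666


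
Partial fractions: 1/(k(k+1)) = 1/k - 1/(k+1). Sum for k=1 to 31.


1/(k(k+1)) = 1/k - 1/(k+1) (partial fractions)
Telescoping: Σ = 1 - 1/32 = 31/32

Sum = 31/32


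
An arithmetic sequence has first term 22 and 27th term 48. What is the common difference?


d = (aₙ - a₁)/(n-1)
= (48 - 22)/(27-1)
= 26/26 = 1

d = 1


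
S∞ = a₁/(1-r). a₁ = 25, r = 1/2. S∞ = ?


S∞ = a₁/(1-r) = 25/(1 - 1/2)
= 25/(1/2)
= 50

S∞ = 50


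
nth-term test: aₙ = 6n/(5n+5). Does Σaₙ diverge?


lim(n→∞) 6n/(5n+5) = 6/5 = 6/5  (divide numerator and denominator by n)
lim aₙ = 6/5 ≠ 0 → series DIVERGES

Diverges (lim aₙ = 6/5 ≠ 0)


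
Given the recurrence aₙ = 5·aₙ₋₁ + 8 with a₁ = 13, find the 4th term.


Computing step by step:
a_1 = 13
a_2 = 73
a_3 = 373
a_4 = 1873


a_4 = 1873


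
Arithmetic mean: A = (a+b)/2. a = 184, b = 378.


AM = (184 + 378)/2 = 562/2 = 281

AM = 281


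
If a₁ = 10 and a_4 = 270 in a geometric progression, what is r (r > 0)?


r^(n-1) = aₙ/a₁
r^3 = 270/10 = 27
r = 27^(1/3)
= 3

r = 3


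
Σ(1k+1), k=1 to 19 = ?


Σ(1k+1) = 1·Σk + 1·n
= 1·190 + 1·19
= 190 + 19 = 209

Σ = 209


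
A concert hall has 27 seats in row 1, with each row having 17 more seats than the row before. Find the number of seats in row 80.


aₙ = a₁ + (n-1)d
= 27 + (80-1)×17
= 27 + 1343
= 1370

a_80 = 1370


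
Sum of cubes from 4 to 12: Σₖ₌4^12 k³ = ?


Σₖ₌4^12 k³ = [12·13/2]² − [3·4/2]²
= 6084 − 36 = 6048

Σk³ = 6048


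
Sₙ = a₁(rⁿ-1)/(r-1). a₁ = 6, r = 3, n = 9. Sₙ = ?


Sₙ = 6×(3^9 - 1)/(3 - 1)
= 6×(19683 - 1)/2
= 6×19682/2
= 59046

S_9 = 59046


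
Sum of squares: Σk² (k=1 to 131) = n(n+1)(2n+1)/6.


n = 131
n(n+1)(2n+1)/6 = 131×132×263/6
= 4547796/6 = 757966

Σk² = 757966


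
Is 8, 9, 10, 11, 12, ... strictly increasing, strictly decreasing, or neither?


Differences: 1, 1, 1, 1
All differences > 0 → strictly INCREASING

Monotonically increasing


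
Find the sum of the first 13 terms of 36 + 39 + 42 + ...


aₙ = 36 + (13-1)×3 = 72
Sₙ = n(a₁+aₙ)/2 = 13×(36+72)/2
= 13×108/2 = 702

S_13 = 702


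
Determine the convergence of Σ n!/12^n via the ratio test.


aₙ = n!/12^n
a_{n+1}/aₙ = (n+1)!/12^(n+1) × 12^n/n!
= (n+1)/12
L = lim(n→∞) (n+1)/12 = ∞
L > 1 → series DIVERGES

Diverges (ratio test: L = ∞ > 1)


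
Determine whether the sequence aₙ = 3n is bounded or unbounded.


aₙ = 3n → as n→∞, aₙ→∞
No finite upper bound exists
The sequence is UNBOUNDED

Unbounded (aₙ → ∞ as n → ∞)


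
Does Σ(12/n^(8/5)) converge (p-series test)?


p-series test: Σ c/n^p converges if p > 1, diverges if p ≤ 1 (constant c > 0 doesn't affect convergence).
p = 8/5
8/5 > 1 → CONVERGES

Converges (p = 8/5 > 1)


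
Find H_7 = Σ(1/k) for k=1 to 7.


H_7 = 1/1 + 1/2 + 1/3 + 1/4 + 1/5 + 1/6 + 1/7
= 363/140
≈ 2.5929

H_7 = 363/140 ≈ 2.5929


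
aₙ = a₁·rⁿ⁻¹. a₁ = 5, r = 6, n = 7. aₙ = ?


aₙ = a₁·r^(n-1)
= 5×6^6
= 5×46656
= 233280

a_7 = 233280


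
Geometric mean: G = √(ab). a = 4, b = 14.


GM = √(4×14) = √56 = 7.4833

GM = 7.4833


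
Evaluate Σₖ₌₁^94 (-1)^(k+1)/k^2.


S = 1 - 1/4 + 1/9 - 1/16 + 1/25 - 1/36 + 1/49 - 1/64 ± ...
= 0.8224
(Full series converges to +π²/12 ≈ +0.8225)

S_94 = 0.8224


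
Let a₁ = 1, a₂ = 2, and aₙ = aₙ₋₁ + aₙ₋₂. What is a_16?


Computing iteratively: 1, 2, 3, 5, 8, 13, 21, 34, 55, 89, 144, 233, ...
a_16 = 1597

a_16 = 1597


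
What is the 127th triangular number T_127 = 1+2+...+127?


n(n+1)/2 = 127×128/2 = 16256/2 = 8128

Σk = 8128


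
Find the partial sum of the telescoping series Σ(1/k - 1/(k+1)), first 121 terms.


Telescoping: adjacent terms cancel.
= 1/1 - 1/122
= 1 - 1/122 = 121/122

Sum = 121/122


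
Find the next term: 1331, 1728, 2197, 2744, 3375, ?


Pattern: perfect cubes: n³
Terms: 1331, 1728, 2197, 2744, 3375
Next term = 4096

Next term = 4096


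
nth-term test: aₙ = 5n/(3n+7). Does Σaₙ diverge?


lim(n→∞) 5n/(3n+7) = 5/3 = 5/3  (divide numerator and denominator by n)
lim aₙ = 5/3 ≠ 0 → series DIVERGES

Diverges (lim aₙ = 5/3 ≠ 0)


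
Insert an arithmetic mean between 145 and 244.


AM = (145 + 244)/2 = 389/2 = 194.5

AM = 194.5


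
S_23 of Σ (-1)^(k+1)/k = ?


S = 1 - 1/2 + 1/3 - 1/4 + 1/5 - 1/6 + 1/7 - 1/8 ± ...
= 0.7144
(Full series converges to +ln(2) ≈ +0.6931)

S_23 = 0.7144


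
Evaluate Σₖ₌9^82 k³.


Σₖ₌9^82 k³ = [82·83/2]² − [8·9/2]²
= 11580409 − 1296 = 11579113

Σk³ = 11579113


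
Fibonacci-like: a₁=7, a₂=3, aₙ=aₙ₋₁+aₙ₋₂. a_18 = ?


Computing iteratively: 7, 3, 10, 13, 23, 36, 59, 95, 154, 249, 403, 652, ...
a_18 = 11700

a_18 = 11700


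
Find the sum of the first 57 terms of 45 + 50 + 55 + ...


aₙ = 45 + (57-1)×5 = 325
Sₙ = n(a₁+aₙ)/2 = 57×(45+325)/2
= 57×370/2 = 10545

S_57 = 10545


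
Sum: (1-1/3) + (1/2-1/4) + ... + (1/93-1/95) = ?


Telescoping with gap 2: two head and two tail terms survive.
= (1 + 1/2) - (1/94 + 1/95)
= 3/2 - 1/94 - 1/95 = 6603/4465

Sum = 6603/4465


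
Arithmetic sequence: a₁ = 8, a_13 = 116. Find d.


d = (aₙ - a₁)/(n-1)
= (116 - 8)/(13-1)
= 108/12 = 9

d = 9


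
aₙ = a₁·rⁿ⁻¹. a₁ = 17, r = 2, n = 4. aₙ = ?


aₙ = a₁·r^(n-1)
= 17×2^3
= 17×8
= 136

a_4 = 136


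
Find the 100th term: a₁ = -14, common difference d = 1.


aₙ = a₁ + (n-1)d
= -14 + (100-1)×1
= -14 + 99
= 85

a_100 = 85


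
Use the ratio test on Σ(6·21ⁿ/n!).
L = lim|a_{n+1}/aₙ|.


aₙ = 6·21^n/n!
a_{n+1}/aₙ = 21^(n+1)/(n+1)! × n!/21^n  (constant 6 cancels)
= 21/(n+1)
L = lim(n→∞) 21/(n+1) = 0
L < 1 → series CONVERGES

Converges (ratio test: L = 0 < 1)


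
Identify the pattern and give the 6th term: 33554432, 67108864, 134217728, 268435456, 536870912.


Pattern: powers of 2: 2ⁿ
Terms: 33554432, 67108864, 134217728, 268435456, 536870912
Next term = 1073741824

Next term = 1073741824


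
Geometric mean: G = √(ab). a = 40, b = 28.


GM = √(40×28) = √1120 = 33.4664

GM = 33.4664


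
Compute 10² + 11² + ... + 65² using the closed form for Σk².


Σₖ₌10^65 k² = Σₖ₌₁^65 k² − Σₖ₌₁^9 k²
= 65·66·131/6 − 9·10·19/6
= 93665 − 285 = 93380

Σk² = 93380


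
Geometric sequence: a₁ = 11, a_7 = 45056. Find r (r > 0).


r^(n-1) = aₙ/a₁
r^6 = 45056/11 = 4096
r = 4096^(1/6)
= ±4; taking r > 0 gives r = 4

r = 4


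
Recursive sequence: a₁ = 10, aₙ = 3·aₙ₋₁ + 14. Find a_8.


Computing step by step:
a_1 = 10
a_2 = 44
a_3 = 146
a_4 = 452
a_5 = 1370
a_6 = 4124
a_7 = 12386
a_8 = 37172


a_8 = 37172


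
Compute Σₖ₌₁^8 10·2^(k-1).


Sₙ = 10×(2^8 - 1)/(2 - 1)
= 10×(256 - 1)/1
= 10×255/1
= 2550

S_8 = 2550


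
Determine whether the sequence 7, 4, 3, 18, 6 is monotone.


Differences: -3, -1, 15, -12
Difference at position 3 is +15 (> 0) but position 1 is -3 (< 0) — sequence both rises and falls
→ NOT monotonic

Not monotonic


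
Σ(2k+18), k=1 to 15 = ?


Σ(2k+18) = 2·Σk + 18·n
= 2·120 + 18·15
= 240 + 270 = 510

Σ = 510


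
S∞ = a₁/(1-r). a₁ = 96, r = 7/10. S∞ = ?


S∞ = a₁/(1-r) = 96/(1 - 7/10)
= 96/(3/10)
= 320

S∞ = 320


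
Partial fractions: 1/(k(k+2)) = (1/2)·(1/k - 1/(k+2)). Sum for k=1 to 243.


1/(k(k+2)) = (1/2)·(1/k - 1/(k+2)) (partial fractions)
Telescoping: Σ = (1/2)·(1 + 1/2 - 1/244 - 1/245) = 89181/119560

Sum = 89181/119560


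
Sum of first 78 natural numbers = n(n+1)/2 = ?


n(n+1)/2 = 78×79/2 = 6162/2 = 3081

Σk = 3081


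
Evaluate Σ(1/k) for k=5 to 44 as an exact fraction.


Σₖ₌5^44 1/k = 1/5 + 1/6 + 1/7 + ... + 1/44
= 3080733578426640787/1345655451257488800
≈ 2.2894

Sum = 3080733578426640787/1345655451257488800 ≈ 2.2894


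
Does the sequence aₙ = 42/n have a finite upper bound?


a₁ = 42, a₂ = 42/2, a₃ = 42/3, ...
0 < aₙ ≤ 42 for all n ≥ 1
Lower bound: 0, Upper bound: 42
The sequence IS bounded

Bounded (0 < aₙ ≤ 42)


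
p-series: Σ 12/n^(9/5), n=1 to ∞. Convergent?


p-series test: Σ c/n^p converges if p > 1, diverges if p ≤ 1 (constant c > 0 doesn't affect convergence).
p = 9/5
9/5 > 1 → CONVERGES

Converges (p = 9/5 > 1)


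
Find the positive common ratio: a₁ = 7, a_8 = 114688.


r^(n-1) = aₙ/a₁
r^7 = 114688/7 = 16384
r = 16384^(1/7)
= 4

r = 4


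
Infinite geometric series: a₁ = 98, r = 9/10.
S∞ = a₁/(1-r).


S∞ = a₁/(1-r) = 98/(1 - 9/10)
= 98/(1/10)
= 980

S∞ = 980


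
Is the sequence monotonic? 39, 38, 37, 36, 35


Differences: -1, -1, -1, -1
All differences < 0 → strictly DECREASING

Monotonically decreasing


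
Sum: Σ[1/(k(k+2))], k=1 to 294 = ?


1/(k(k+2)) = (1/2)·(1/k - 1/(k+2)) (partial fractions)
Telescoping: Σ = (1/2)·(1 + 1/2 - 1/295 - 1/296) = 130389/174640

Sum = 130389/174640


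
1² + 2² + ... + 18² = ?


n = 18
n(n+1)(2n+1)/6 = 18×19×37/6
= 12654/6 = 2109

Σk² = 2109


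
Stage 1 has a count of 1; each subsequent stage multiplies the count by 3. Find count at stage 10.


aₙ = a₁·r^(n-1)
= 1×3^9
= 1×19683
= 19683

a_10 = 19683


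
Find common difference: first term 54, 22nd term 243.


d = (aₙ - a₁)/(n-1)
= (243 - 54)/(22-1)
= 189/21 = 9

d = 9


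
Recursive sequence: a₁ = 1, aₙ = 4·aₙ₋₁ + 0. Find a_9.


Computing step by step:
a_1 = 1
a_2 = 4
a_3 = 16
a_4 = 64
a_5 = 256
a_6 = 1024
a_7 = 4096
a_8 = 16384
a_9 = 65536


a_9 = 65536


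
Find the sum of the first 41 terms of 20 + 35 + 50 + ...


aₙ = 20 + (41-1)×15 = 620
Sₙ = n(a₁+aₙ)/2 = 41×(20+620)/2
= 41×640/2 = 13120

S_41 = 13120


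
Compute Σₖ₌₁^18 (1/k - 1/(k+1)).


Telescoping: adjacent terms cancel.
= 1/1 - 1/19
= 1 - 1/19 = 18/19

Sum = 18/19


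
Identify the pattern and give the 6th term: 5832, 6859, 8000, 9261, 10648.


Pattern: perfect cubes: n³
Terms: 5832, 6859, 8000, 9261, 10648
Next term = 12167

Next term = 12167


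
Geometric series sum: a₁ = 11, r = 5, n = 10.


Sₙ = 11×(5^10 - 1)/(5 - 1)
= 11×(9765625 - 1)/4
= 11×9765624/4
= 26855466

S_10 = 26855466


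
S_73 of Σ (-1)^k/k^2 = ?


S = -1 + 1/4 - 1/9 + 1/16 - 1/25 + 1/36 - 1/49 + 1/64 ± ...
= -0.8226
(Full series converges to -π²/12 ≈ -0.8225)

S_73 = -0.8226


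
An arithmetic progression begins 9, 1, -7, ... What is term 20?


aₙ = a₁ + (n-1)d
= 9 + (20-1)×-8
= 9 - 152
= -143

a_20 = -143


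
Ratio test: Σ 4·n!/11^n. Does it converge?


aₙ = 4·n!/11^n
a_{n+1}/aₙ = (n+1)!/11^(n+1) × 11^n/n!  (constant 4 cancels)
= (n+1)/11
L = lim(n→∞) (n+1)/11 = ∞
L > 1 → series DIVERGES

Diverges (ratio test: L = ∞ > 1)


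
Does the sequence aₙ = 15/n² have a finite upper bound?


a₁ = 15, a₂ = 15/4, a₃ = 15/9, ...
0 < aₙ ≤ 15 for all n ≥ 1
The sequence IS bounded

Bounded (0 < aₙ ≤ 15)


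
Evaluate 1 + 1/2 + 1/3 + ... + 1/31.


H_31 = 1/1 + 1/2 + 1/3 + ... + 1/31
= 290774257297357/72201776446800
≈ 4.0272

H_31 = 290774257297357/72201776446800 ≈ 4.0272


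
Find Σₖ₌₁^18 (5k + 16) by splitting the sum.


Σ(5k+16) = 5·Σk + 16·n
= 5·171 + 16·18
= 855 + 288 = 1143

Σ = 1143


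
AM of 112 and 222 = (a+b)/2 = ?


AM = (112 + 222)/2 = 334/2 = 167

AM = 167


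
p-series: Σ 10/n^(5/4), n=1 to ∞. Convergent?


p-series test: Σ c/n^p converges if p > 1, diverges if p ≤ 1 (constant c > 0 doesn't affect convergence).
p = 5/4
5/4 > 1 → CONVERGES

Converges (p = 5/4 > 1)


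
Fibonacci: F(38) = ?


Fibonacci sequence: 1, 1, 2, 3, 5, 8, 13, 21, 34, 55, 89, ...
F(38) = 39088169

F(38) = 39088169


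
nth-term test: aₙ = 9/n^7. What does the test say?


lim(n→∞) 9/n^7 = 0
lim aₙ = 0 → nth-term test is INCONCLUSIVE
(Need other tests; this is actually a convergent p-series with p=7 > 1)

Inconclusive (lim aₙ = 0; need another test)


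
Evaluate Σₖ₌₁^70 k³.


n(n+1)/2 = 70×71/2 = 2485
Σk³ = 2485² = 6175225

Σk³ = 6175225


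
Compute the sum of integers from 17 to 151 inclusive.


Σₖ₌17^151 k = Σₖ₌₁^151 k − Σₖ₌₁^16 k
= 151·152/2 − 16·17/2
= 11476 − 136 = 11340

Σk = 11340


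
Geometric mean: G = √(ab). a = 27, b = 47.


GM = √(27×47) = √1269 = 35.623

GM = 35.623


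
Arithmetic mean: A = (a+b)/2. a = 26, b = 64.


AM = (26 + 64)/2 = 90/2 = 45

AM = 45


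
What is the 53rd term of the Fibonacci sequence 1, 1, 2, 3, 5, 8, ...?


Fibonacci sequence: 1, 1, 2, 3, 5, 8, 13, 21, 34, 55, 89, ...
F(53) = 53316291173

F(53) = 53316291173


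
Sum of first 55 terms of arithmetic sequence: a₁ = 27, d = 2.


aₙ = 27 + (55-1)×2 = 135
Sₙ = n(a₁+aₙ)/2 = 55×(27+135)/2
= 55×162/2 = 4455

S_55 = 4455


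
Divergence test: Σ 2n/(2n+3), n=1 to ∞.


lim(n→∞) 2n/(2n+3) = 2/2 = 1  (divide numerator and denominator by n)
lim aₙ = 1 ≠ 0 → series DIVERGES

Diverges (lim aₙ = 1 ≠ 0)


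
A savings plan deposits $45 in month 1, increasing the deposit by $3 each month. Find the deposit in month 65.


aₙ = a₁ + (n-1)d
= 45 + (65-1)×3
= 45 + 192
= 237

a_65 = 237


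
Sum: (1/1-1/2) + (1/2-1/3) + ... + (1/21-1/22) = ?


Telescoping: adjacent terms cancel.
= 1/1 - 1/22
= 1 - 1/22 = 21/22

Sum = 21/22


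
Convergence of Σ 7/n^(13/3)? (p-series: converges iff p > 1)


p-series test: Σ c/n^p converges if p > 1, diverges if p ≤ 1 (constant c > 0 doesn't affect convergence).
p = 13/3
13/3 > 1 → CONVERGES

Converges (p = 13/3 > 1)


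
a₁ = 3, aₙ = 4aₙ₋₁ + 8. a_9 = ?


Computing step by step:
a_1 = 3
a_2 = 20
a_3 = 88
a_4 = 360
a_5 = 1448
a_6 = 5800
a_7 = 23208
a_8 = 92840
a_9 = 371368


a_9 = 371368


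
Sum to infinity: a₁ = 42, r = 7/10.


S∞ = a₁/(1-r) = 42/(1 - 7/10)
= 42/(3/10)
= 140

S∞ = 140


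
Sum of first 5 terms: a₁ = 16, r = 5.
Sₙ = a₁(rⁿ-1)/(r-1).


Sₙ = 16×(5^5 - 1)/(5 - 1)
= 16×(3125 - 1)/4
= 16×3124/4
= 12496

S_5 = 12496


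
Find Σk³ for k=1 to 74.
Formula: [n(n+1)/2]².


n(n+1)/2 = 74×75/2 = 2775
Σk³ = 2775² = 7700625

Σk³ = 7700625


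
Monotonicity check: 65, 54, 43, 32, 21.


Differences: -11, -11, -11, -11
All differences < 0 → strictly DECREASING

Monotonically decreasing


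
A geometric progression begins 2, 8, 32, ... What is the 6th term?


aₙ = a₁·r^(n-1)
= 2×4^5
= 2×1024
= 2048

a_6 = 2048


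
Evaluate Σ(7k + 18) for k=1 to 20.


Σ(7k+18) = 7·Σk + 18·n
= 7·210 + 18·20
= 1470 + 360 = 1830

Σ = 1830


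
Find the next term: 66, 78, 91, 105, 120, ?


Pattern: triangular numbers: n(n+1)/2
Terms: 66, 78, 91, 105, 120
Next term = 136

Next term = 136


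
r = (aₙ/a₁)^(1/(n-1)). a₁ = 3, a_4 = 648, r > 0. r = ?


r^(n-1) = aₙ/a₁
r^3 = 648/3 = 216
r = 216^(1/3)
= 6

r = 6


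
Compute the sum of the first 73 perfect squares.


n = 73
n(n+1)(2n+1)/6 = 73×74×147/6
= 794094/6 = 132349

Σk² = 132349


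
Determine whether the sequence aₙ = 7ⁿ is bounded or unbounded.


aₙ = 7ⁿ → as n→∞, aₙ→∞ (since base 7 > 1)
No finite upper bound exists
The sequence is UNBOUNDED

Unbounded (aₙ → ∞ as n → ∞)


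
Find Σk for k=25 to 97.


Σₖ₌25^97 k = Σₖ₌₁^97 k − Σₖ₌₁^24 k
= 97·98/2 − 24·25/2
= 4753 − 300 = 4453

Σk = 4453


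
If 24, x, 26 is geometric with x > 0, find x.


GM = √(24×26) = √624 = 24.98

GM = 24.98


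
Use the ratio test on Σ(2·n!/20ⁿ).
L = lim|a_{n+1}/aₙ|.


aₙ = 2·n!/20^n
a_{n+1}/aₙ = (n+1)!/20^(n+1) × 20^n/n!  (constant 2 cancels)
= (n+1)/20
L = lim(n→∞) (n+1)/20 = ∞
L > 1 → series DIVERGES

Diverges (ratio test: L = ∞ > 1)


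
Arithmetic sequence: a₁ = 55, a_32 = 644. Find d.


d = (aₙ - a₁)/(n-1)
= (644 - 55)/(32-1)
= 589/31 = 19

d = 19


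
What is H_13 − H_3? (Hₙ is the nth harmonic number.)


Σₖ₌4^13 1/k = 1/4 + 1/5 + 1/6 + 1/7 + 1/8 + 1/9 + 1/10 + 1/11 + 1/12 + 1/13
= 485333/360360
≈ 1.3468

Sum = 485333/360360 ≈ 1.3468


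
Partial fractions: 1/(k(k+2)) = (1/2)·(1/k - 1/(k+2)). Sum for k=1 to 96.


1/(k(k+2)) = (1/2)·(1/k - 1/(k+2)) (partial fractions)
Telescoping: Σ = (1/2)·(1 + 1/2 - 1/97 - 1/98) = 3516/4753

Sum = 3516/4753


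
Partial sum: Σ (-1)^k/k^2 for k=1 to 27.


S = -1 + 1/4 - 1/9 + 1/16 - 1/25 + 1/36 - 1/49 + 1/64 ± ...
= -0.8231
(Full series converges to -π²/12 ≈ -0.8225)

S_27 = -0.8231


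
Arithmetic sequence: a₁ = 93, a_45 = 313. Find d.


d = (aₙ - a₁)/(n-1)
= (313 - 93)/(45-1)
= 220/44 = 5

d = 5


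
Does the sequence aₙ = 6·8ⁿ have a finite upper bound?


aₙ = 6·8ⁿ → as n→∞, aₙ→∞ (since base 8 > 1)
No finite upper bound exists
The sequence is UNBOUNDED

Unbounded (aₙ → ∞ as n → ∞)


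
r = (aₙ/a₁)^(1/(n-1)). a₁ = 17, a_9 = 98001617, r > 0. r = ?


r^(n-1) = aₙ/a₁
r^8 = 98001617/17 = 5764801
r = 5764801^(1/8)
= ±7; taking r > 0 gives r = 7

r = 7


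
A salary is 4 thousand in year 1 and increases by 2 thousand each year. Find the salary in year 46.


aₙ = a₁ + (n-1)d
= 4 + (46-1)×2
= 4 + 90
= 94

a_46 = 94


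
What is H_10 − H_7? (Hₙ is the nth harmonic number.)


Σₖ₌8^10 1/k = 1/8 + 1/9 + 1/10
= 121/360
≈ 0.3361

Sum = 121/360 ≈ 0.3361


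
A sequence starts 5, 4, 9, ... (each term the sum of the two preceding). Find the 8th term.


Computing iteratively: 5, 4, 9, 13, 22, 35, 57, 92
a_8 = 92

a_8 = 92


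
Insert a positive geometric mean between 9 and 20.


GM = √(9×20) = √180 = 13.4164

GM = 13.4164


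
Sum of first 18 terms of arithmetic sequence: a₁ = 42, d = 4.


aₙ = 42 + (18-1)×4 = 110
Sₙ = n(a₁+aₙ)/2 = 18×(42+110)/2
= 18×152/2 = 1368

S_18 = 1368


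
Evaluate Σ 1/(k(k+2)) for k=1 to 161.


1/(k(k+2)) = (1/2)·(1/k - 1/(k+2)) (partial fractions)
Telescoping: Σ = (1/2)·(1 + 1/2 - 1/162 - 1/163) = 9821/13203

Sum = 9821/13203


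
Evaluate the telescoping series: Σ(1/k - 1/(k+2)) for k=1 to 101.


Telescoping with gap 2: two head and two tail terms survive.
= (1 + 1/2) - (1/102 + 1/103)
= 3/2 - 1/102 - 1/103 = 7777/5253

Sum = 7777/5253


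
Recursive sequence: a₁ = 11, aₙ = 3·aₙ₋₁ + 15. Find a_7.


Computing step by step:
a_1 = 11
a_2 = 48
a_3 = 159
a_4 = 492
a_5 = 1491
a_6 = 4488
a_7 = 13479


a_7 = 13479


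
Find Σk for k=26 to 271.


Σₖ₌26^271 k = Σₖ₌₁^271 k − Σₖ₌₁^25 k
= 271·272/2 − 25·26/2
= 36856 − 325 = 36531

Σk = 36531


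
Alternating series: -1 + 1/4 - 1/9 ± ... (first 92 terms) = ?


S = -1 + 1/4 - 1/9 + 1/16 - 1/25 + 1/36 - 1/49 + 1/64 ± ...
= -0.8224
(Full series converges to -π²/12 ≈ -0.8225)

S_92 = -0.8224


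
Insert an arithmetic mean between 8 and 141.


AM = (8 + 141)/2 = 149/2 = 74.5

AM = 74.5


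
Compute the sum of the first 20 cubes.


n(n+1)/2 = 20×21/2 = 210
Σk³ = 210² = 44100

Σk³ = 44100


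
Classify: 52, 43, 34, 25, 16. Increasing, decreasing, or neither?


Differences: -9, -9, -9, -9
All differences < 0 → strictly DECREASING

Monotonically decreasing


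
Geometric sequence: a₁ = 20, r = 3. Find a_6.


aₙ = a₁·r^(n-1)
= 20×3^5
= 20×243
= 4860

a_6 = 4860


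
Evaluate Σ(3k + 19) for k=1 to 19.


Σ(3k+19) = 3·Σk + 19·n
= 3·190 + 19·19
= 570 + 361 = 931

Σ = 931


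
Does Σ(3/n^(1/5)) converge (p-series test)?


p-series test: Σ c/n^p converges if p > 1, diverges if p ≤ 1 (constant c > 0 doesn't affect convergence).
p = 1/5
1/5 ≤ 1 → DIVERGES

Diverges (p = 1/5 ≤ 1)


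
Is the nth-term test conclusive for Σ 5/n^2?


lim(n→∞) 5/n^2 = 0
lim aₙ = 0 → nth-term test is INCONCLUSIVE
(Need other tests; this is actually a convergent p-series with p=2 > 1)

Inconclusive (lim aₙ = 0; need another test)


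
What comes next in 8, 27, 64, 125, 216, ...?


Pattern: perfect cubes: n³
Terms: 8, 27, 64, 125, 216
Next term = 343

Next term = 343


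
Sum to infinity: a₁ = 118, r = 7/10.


S∞ = a₁/(1-r) = 118/(1 - 7/10)
= 118/(3/10)
= 1180/3

S∞ = 1180/3


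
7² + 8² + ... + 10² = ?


Σₖ₌7^10 k² = Σₖ₌₁^10 k² − Σₖ₌₁^6 k²
= 10·11·21/6 − 6·7·13/6
= 385 − 91 = 294

Σk² = 294


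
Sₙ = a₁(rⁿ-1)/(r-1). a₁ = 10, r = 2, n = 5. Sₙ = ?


Sₙ = 10×(2^5 - 1)/(2 - 1)
= 10×(32 - 1)/1
= 10×31/1
= 310

S_5 = 310


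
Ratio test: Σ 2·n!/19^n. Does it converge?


aₙ = 2·n!/19^n
a_{n+1}/aₙ = (n+1)!/19^(n+1) × 19^n/n!  (constant 2 cancels)
= (n+1)/19
L = lim(n→∞) (n+1)/19 = ∞
L > 1 → series DIVERGES

Diverges (ratio test: L = ∞ > 1)


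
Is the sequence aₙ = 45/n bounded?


a₁ = 45, a₂ = 45/2, a₃ = 45/3, ...
0 < aₙ ≤ 45 for all n ≥ 1
Lower bound: 0, Upper bound: 45
The sequence IS bounded

Bounded (0 < aₙ ≤ 45)


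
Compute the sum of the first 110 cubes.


n(n+1)/2 = 110×111/2 = 6105
Σk³ = 6105² = 37271025

Σk³ = 37271025


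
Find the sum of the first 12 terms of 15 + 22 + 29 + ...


aₙ = 15 + (12-1)×7 = 92
Sₙ = n(a₁+aₙ)/2 = 12×(15+92)/2
= 12×107/2 = 642

S_12 = 642


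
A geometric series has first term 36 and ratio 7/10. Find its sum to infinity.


S∞ = a₁/(1-r) = 36/(1 - 7/10)
= 36/(3/10)
= 120

S∞ = 120


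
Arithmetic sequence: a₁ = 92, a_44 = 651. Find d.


d = (aₙ - a₁)/(n-1)
= (651 - 92)/(44-1)
= 559/43 = 13

d = 13


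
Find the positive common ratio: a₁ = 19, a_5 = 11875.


r^(n-1) = aₙ/a₁
r^4 = 11875/19 = 625
r = 625^(1/4)
= ±5; taking r > 0 gives r = 5

r = 5


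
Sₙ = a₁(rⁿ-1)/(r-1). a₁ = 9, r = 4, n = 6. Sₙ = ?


Sₙ = 9×(4^6 - 1)/(4 - 1)
= 9×(4096 - 1)/3
= 9×4095/3
= 12285

S_6 = 12285


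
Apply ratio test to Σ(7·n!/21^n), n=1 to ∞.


aₙ = 7·n!/21^n
a_{n+1}/aₙ = (n+1)!/21^(n+1) × 21^n/n!  (constant 7 cancels)
= (n+1)/21
L = lim(n→∞) (n+1)/21 = ∞
L > 1 → series DIVERGES

Diverges (ratio test: L = ∞ > 1)


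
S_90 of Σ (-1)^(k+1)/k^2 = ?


S = 1 - 1/4 + 1/9 - 1/16 + 1/25 - 1/36 + 1/49 - 1/64 ± ...
= 0.8224
(Full series converges to +π²/12 ≈ +0.8225)

S_90 = 0.8224


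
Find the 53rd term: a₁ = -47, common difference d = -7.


aₙ = a₁ + (n-1)d
= -47 + (53-1)×-7
= -47 - 364
= -411

a_53 = -411


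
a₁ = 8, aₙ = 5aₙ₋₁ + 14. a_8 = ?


Computing step by step:
a_1 = 8
a_2 = 54
a_3 = 284
a_4 = 1434
a_5 = 7184
a_6 = 35934
a_7 = 179684
a_8 = 898434


a_8 = 898434


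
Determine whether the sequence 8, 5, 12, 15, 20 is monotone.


Differences: -3, 7, 3, 5
Difference at position 2 is +7 (> 0) but position 1 is -3 (< 0) — sequence both rises and falls
→ NOT monotonic

Not monotonic


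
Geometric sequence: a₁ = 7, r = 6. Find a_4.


aₙ = a₁·r^(n-1)
= 7×6^3
= 7×216
= 1512

a_4 = 1512


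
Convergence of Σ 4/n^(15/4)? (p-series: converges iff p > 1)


p-series test: Σ c/n^p converges if p > 1, diverges if p ≤ 1 (constant c > 0 doesn't affect convergence).
p = 15/4
15/4 > 1 → CONVERGES

Converges (p = 15/4 > 1)


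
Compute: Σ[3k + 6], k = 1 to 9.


Σ(3k+6) = 3·Σk + 6·n
= 3·45 + 6·9
= 135 + 54 = 189

Σ = 189


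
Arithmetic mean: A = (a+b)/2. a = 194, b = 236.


AM = (194 + 236)/2 = 430/2 = 215

AM = 215


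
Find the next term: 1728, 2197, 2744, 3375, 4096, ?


Pattern: perfect cubes: n³
Terms: 1728, 2197, 2744, 3375, 4096
Next term = 4913

Next term = 4913


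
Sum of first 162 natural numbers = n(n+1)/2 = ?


n(n+1)/2 = 162×163/2 = 26406/2 = 13203

Σk = 13203


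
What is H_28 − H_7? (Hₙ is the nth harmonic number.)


Σₖ₌8^28 1/k = 1/8 + 1/9 + 1/10 + ... + 1/28
= 107163329963/80313433200
≈ 1.3343

Sum = 107163329963/80313433200 ≈ 1.3343


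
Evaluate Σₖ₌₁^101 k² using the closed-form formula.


n = 101
n(n+1)(2n+1)/6 = 101×102×203/6
= 2091306/6 = 348551

Σk² = 348551


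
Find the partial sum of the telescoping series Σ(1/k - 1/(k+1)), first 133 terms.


Telescoping: adjacent terms cancel.
= 1/1 - 1/134
= 1 - 1/134 = 133/134

Sum = 133/134


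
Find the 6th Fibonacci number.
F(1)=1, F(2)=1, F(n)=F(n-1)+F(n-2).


Fibonacci sequence: 1, 1, 2, 3, 5, 8
F(6) = 8

F(6) = 8
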